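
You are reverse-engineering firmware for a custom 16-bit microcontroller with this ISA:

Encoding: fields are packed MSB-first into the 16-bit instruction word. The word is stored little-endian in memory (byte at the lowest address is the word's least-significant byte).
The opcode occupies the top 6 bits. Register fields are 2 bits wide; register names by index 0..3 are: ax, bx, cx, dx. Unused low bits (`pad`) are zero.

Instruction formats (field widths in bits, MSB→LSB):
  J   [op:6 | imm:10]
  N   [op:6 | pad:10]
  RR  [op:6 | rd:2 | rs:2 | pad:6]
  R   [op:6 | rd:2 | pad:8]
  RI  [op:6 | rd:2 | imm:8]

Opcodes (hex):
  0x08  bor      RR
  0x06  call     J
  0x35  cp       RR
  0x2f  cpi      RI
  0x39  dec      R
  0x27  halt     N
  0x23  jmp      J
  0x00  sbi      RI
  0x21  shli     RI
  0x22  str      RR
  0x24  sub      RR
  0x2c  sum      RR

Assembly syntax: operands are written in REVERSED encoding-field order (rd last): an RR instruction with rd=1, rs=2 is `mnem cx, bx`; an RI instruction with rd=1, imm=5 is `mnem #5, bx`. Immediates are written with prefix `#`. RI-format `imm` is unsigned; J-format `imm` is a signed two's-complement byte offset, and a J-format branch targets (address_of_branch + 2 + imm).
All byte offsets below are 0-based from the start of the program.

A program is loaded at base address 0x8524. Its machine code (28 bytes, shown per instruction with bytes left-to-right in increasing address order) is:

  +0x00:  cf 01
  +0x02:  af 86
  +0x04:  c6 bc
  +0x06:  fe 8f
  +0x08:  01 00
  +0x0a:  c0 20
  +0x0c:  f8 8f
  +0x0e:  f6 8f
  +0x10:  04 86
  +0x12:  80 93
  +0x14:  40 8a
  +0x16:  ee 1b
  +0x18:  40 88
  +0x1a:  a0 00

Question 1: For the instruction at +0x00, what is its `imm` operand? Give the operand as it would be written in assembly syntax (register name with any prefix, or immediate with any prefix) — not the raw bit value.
#207

@+00  little-endian(cf 01) = 0x01cf
  top 6b → 0x0 → sbi [RI]
  rd@[9:8]=0x1 ⇒ bx
  imm@[7:0]=0xcf ⇒ #207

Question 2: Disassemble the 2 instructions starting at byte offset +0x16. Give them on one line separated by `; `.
call #-18; str bx, ax

@+16  little-endian(ee 1b) = 0x1bee
  op=0x1bee>>10=0x6 ⇒ call (J)
  imm@[9:0]=0x3ee (s10→-18) ⇒ #-18
@+18  little-endian(40 88) = 0x8840
  op=0x8840>>10=0x22 ⇒ str (RR)
  rd@[9:8]=0x0 ⇒ ax
  rs@[7:6]=0x1 ⇒ bx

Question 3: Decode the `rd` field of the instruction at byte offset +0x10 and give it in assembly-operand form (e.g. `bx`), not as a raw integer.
[10] 04 86 → 0x8604
  top 6b → 0x21 → shli [RI]
  rd: (w>>8)&0x3=0x2 → cx
  imm: (w>>0)&0xff=0x4 → #4

cx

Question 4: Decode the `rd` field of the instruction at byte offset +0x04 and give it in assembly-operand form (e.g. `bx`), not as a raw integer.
ax

[04] c6 bc → 0xbcc6
  op=0xbcc6>>10=0x2f ⇒ cpi (RI)
  rd: (w>>8)&0x3=0x0 → ax
  imm: (w>>0)&0xff=0xc6 → #198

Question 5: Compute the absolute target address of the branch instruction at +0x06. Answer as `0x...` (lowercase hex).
0x852a

off 0x06: read fe 8f as little → 0x8ffe
  opcode bits[15:10]=0x23: jmp/J
  [9:0] imm=1022 (s10→-2) = #-2
  target = base 0x8524 + off 0x06 + 2 + imm -2 = 0x852a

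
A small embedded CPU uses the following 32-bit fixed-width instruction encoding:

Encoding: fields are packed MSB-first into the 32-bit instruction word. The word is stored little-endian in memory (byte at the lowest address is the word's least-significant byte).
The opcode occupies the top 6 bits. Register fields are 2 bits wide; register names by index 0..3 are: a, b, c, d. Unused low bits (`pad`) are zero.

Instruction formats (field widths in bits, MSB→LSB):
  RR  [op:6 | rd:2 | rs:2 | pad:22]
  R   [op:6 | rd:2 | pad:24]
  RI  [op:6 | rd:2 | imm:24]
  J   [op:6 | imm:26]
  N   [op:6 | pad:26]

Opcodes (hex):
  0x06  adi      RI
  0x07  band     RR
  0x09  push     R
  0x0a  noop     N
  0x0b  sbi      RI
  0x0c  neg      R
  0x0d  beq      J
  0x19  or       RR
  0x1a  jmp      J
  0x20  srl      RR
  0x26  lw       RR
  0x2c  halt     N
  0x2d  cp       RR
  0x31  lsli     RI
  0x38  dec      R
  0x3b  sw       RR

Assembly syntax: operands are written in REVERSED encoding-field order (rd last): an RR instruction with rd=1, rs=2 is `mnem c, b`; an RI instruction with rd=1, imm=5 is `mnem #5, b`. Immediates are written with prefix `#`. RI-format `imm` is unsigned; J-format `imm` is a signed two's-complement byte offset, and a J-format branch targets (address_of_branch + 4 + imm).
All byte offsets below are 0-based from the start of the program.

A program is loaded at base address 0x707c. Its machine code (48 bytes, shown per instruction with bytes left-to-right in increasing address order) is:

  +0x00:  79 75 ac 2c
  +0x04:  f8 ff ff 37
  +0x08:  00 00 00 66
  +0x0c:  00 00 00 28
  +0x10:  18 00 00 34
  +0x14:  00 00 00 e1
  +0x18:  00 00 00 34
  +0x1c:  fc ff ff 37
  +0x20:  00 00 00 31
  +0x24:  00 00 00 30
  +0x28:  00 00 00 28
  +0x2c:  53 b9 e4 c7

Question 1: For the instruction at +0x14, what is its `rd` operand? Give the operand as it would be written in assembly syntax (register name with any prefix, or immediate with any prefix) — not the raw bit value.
@+14  little-endian(00 00 00 e1) = 0xe1000000
  top 6b → 0x38 → dec [R]
  [25:24] rd=1 = b

b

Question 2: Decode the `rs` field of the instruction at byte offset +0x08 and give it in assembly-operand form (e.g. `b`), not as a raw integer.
a

off 0x08: read 00 00 00 66 as little → 0x66000000
  top 6b → 0x19 → or [RR]
  rd@[25:24]=0x2 ⇒ c
  rs@[23:22]=0x0 ⇒ a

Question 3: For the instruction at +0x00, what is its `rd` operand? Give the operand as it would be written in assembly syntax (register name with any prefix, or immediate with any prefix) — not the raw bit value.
[00] 79 75 ac 2c → 0x2cac7579
  opcode bits[31:26]=0xb: sbi/RI
  rd: (w>>24)&0x3=0x0 → a
  imm: (w>>0)&0xffffff=0xac7579 → #11302265

a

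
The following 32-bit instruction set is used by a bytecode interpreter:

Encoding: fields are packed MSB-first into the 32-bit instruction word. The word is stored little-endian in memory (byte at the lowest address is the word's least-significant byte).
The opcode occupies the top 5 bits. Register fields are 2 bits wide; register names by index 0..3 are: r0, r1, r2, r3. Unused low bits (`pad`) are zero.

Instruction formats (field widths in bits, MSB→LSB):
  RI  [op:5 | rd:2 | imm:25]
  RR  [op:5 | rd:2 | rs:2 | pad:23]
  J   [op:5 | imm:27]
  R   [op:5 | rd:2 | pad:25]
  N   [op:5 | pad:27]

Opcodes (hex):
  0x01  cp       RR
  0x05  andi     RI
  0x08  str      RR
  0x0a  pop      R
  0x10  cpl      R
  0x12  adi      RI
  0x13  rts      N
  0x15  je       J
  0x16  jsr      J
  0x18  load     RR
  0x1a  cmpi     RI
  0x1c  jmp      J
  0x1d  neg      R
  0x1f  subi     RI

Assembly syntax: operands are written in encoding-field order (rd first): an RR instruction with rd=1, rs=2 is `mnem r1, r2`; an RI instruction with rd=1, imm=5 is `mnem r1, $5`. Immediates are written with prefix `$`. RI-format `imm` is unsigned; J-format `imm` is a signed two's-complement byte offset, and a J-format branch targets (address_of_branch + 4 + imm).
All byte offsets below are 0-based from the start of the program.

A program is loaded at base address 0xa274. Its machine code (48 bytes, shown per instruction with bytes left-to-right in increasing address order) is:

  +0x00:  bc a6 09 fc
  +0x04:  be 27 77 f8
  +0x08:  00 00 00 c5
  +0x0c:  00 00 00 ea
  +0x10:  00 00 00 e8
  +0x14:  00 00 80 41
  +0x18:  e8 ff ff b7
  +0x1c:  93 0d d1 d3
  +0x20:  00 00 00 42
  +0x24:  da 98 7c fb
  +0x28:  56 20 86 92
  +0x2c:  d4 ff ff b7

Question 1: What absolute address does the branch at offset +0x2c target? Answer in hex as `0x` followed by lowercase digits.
0xa278

@+2c  little-endian(d4 ff ff b7) = 0xb7ffffd4
  top 5b → 0x16 → jsr [J]
  imm@[26:0]=0x7ffffd4 (s27→-44) ⇒ $-44
  target = base 0xa274 + off 0x2c + 4 + imm -44 = 0xa278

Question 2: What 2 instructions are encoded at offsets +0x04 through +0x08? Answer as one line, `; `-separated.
subi r0, $7808958; load r2, r2

off 0x04: read be 27 77 f8 as little → 0xf87727be
  op=0xf87727be>>27=0x1f ⇒ subi (RI)
  rd@[26:25]=0x0 ⇒ r0
  imm@[24:0]=0x7727be ⇒ $7808958
off 0x08: read 00 00 00 c5 as little → 0xc5000000
  op=0xc5000000>>27=0x18 ⇒ load (RR)
  rd@[26:25]=0x2 ⇒ r2
  rs@[24:23]=0x2 ⇒ r2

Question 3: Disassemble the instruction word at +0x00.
subi r2, $632508

@+00  little-endian(bc a6 09 fc) = 0xfc09a6bc
  opcode bits[31:27]=0x1f: subi/RI
  rd@[26:25]=0x2 ⇒ r2
  imm@[24:0]=0x9a6bc ⇒ $632508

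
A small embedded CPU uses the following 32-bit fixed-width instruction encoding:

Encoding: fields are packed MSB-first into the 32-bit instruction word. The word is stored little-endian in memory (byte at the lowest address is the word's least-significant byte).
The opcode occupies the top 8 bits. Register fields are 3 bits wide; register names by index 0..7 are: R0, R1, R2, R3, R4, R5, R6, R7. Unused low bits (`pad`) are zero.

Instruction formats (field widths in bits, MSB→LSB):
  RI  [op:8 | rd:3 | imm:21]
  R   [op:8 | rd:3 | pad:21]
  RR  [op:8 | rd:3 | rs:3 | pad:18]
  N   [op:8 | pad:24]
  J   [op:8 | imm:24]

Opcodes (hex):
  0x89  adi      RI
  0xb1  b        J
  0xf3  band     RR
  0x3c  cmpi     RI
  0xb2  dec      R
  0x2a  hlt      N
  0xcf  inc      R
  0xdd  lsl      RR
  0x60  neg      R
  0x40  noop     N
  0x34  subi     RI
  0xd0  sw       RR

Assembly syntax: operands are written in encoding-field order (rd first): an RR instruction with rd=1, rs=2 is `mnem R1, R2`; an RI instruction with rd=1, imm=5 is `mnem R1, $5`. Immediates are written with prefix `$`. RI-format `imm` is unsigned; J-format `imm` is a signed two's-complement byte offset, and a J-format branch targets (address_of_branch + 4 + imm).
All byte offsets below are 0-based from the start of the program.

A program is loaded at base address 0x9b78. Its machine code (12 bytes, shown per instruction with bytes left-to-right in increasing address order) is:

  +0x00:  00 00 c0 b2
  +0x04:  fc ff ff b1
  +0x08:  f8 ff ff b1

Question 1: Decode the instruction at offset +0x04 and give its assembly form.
off 0x04: read fc ff ff b1 as little → 0xb1fffffc
  opcode bits[31:24]=0xb1: b/J
  imm@[23:0]=0xfffffc (s24→-4) ⇒ $-4

b $-4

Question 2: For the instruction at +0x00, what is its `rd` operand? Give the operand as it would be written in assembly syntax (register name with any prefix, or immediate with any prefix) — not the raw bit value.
R6

@+00  little-endian(00 00 c0 b2) = 0xb2c00000
  top 8b → 0xb2 → dec [R]
  [23:21] rd=6 = R6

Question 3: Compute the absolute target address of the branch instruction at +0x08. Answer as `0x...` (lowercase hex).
[08] f8 ff ff b1 → 0xb1fffff8
  op=0xb1fffff8>>24=0xb1 ⇒ b (J)
  [23:0] imm=16777208 (s24→-8) = $-8
  target = base 0x9b78 + off 0x08 + 4 + imm -8 = 0x9b7c

0x9b7c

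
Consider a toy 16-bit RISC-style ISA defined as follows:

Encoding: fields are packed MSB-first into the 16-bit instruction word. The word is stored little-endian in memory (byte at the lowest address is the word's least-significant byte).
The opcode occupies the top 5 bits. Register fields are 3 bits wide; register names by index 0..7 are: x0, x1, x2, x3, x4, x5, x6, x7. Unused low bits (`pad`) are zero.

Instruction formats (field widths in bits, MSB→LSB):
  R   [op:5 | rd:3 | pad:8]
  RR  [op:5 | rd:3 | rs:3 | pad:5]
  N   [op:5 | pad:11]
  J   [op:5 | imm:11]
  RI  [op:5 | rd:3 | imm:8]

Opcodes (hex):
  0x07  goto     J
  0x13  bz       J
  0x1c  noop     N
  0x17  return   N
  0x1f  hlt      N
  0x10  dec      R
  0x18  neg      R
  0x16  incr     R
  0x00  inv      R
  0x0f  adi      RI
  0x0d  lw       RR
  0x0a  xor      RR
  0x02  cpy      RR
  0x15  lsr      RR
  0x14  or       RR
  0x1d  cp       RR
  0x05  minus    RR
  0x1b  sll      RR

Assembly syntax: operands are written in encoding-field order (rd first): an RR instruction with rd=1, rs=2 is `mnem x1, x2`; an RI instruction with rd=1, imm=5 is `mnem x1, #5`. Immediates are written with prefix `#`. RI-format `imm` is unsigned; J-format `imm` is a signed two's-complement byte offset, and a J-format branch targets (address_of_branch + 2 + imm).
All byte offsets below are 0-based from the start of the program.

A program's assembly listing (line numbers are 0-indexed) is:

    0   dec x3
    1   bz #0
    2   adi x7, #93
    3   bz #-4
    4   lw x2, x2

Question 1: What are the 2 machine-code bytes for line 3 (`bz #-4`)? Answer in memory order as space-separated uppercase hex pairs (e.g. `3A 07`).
FC 9F

line 3 (bz): pack op=0x13:5|imm=-4:11 = 0x9ffc; little→ fc 9f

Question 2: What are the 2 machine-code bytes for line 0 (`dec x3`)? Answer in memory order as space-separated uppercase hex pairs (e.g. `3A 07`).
00 83

0. dec fields op=0x10:5|rd=3:3|pad=0:8 → word 8300h → 00 83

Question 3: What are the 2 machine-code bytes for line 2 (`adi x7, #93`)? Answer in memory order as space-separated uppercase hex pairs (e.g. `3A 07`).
L2: adi op=0xf:5|rd=7:3|imm=93:8 ⇒ 0x7f5d ⇒ little 5d 7f

5D 7F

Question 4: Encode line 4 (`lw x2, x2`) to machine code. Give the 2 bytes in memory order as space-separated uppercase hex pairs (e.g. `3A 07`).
40 6A

4. lw fields op=0xd:5|rd=2:3|rs=2:3|pad=0:5 → word 6a40h → 40 6a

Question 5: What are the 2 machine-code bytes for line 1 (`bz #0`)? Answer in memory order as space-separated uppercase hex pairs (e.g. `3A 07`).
00 98

L1: bz op=0x13:5|imm=0:11 ⇒ 0x9800 ⇒ little 00 98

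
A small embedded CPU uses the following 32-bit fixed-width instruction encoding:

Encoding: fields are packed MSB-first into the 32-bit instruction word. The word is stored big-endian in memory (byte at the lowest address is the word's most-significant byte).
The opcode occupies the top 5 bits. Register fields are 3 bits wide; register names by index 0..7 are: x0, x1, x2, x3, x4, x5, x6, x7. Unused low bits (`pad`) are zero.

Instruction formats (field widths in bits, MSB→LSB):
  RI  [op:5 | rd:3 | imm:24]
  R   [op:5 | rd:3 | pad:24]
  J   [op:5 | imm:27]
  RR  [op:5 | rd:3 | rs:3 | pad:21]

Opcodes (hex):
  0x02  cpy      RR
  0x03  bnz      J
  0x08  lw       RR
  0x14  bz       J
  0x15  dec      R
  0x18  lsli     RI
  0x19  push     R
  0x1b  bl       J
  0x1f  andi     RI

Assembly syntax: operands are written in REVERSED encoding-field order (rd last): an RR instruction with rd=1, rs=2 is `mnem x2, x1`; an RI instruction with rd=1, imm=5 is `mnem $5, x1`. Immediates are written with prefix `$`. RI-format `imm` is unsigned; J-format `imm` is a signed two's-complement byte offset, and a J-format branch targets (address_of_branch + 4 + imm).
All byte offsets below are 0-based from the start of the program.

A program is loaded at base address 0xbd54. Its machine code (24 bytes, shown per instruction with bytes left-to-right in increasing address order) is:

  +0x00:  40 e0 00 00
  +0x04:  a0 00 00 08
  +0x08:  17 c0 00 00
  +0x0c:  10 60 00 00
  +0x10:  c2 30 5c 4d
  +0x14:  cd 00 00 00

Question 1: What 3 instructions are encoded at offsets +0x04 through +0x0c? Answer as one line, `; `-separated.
bz $8; cpy x6, x7; cpy x3, x0

+0x04: a0 00 00 08 ⇒ word 0xa0000008 (big)
  op=0xa0000008>>27=0x14 ⇒ bz (J)
  imm@[26:0]=0x8 ⇒ $8
+0x08: 17 c0 00 00 ⇒ word 0x17c00000 (big)
  op=0x17c00000>>27=0x2 ⇒ cpy (RR)
  rd@[26:24]=0x7 ⇒ x7
  rs@[23:21]=0x6 ⇒ x6
+0x0c: 10 60 00 00 ⇒ word 0x10600000 (big)
  op=0x10600000>>27=0x2 ⇒ cpy (RR)
  rd@[26:24]=0x0 ⇒ x0
  rs@[23:21]=0x3 ⇒ x3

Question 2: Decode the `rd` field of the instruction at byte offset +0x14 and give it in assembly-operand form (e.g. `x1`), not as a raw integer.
+0x14: cd 00 00 00 ⇒ word 0xcd000000 (big)
  op=0xcd000000>>27=0x19 ⇒ push (R)
  [26:24] rd=5 = x5

x5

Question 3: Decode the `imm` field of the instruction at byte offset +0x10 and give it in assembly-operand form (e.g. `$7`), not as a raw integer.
$3169357

@+10  big-endian(c2 30 5c 4d) = 0xc2305c4d
  top 5b → 0x18 → lsli [RI]
  [26:24] rd=2 = x2
  [23:0] imm=3169357 = $3169357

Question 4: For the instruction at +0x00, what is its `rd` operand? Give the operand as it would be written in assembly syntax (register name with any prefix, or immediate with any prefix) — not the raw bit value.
[00] 40 e0 00 00 → 0x40e00000
  op=0x40e00000>>27=0x8 ⇒ lw (RR)
  rd@[26:24]=0x0 ⇒ x0
  rs@[23:21]=0x7 ⇒ x7

x0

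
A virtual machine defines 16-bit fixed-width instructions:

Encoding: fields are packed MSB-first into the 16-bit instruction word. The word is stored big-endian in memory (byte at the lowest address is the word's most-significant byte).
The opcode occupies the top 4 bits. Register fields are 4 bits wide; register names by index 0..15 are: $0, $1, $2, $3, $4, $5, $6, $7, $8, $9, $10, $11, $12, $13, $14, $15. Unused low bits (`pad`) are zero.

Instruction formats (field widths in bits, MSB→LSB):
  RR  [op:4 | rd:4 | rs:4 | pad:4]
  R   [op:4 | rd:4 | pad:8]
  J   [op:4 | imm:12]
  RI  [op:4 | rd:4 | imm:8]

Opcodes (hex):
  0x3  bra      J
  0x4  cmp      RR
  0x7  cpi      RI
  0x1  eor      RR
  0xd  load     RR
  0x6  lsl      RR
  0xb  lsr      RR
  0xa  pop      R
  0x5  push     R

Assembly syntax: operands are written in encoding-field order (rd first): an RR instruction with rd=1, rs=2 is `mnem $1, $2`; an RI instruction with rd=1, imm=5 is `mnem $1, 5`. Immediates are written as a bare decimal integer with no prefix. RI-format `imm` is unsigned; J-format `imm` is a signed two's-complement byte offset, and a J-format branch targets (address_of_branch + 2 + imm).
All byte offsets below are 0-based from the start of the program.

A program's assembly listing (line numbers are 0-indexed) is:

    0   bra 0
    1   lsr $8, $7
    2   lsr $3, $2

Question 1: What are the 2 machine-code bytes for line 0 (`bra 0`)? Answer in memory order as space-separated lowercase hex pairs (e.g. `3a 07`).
line 0 (bra): pack op=0x3:4|imm=0:12 = 0x3000; big→ 30 00

30 00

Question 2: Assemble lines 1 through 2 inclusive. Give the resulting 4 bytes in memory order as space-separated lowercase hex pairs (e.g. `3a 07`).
1. lsr fields op=0xb:4|rd=8:4|rs=7:4|pad=0:4 → word b870h → b8 70
2. lsr fields op=0xb:4|rd=3:4|rs=2:4|pad=0:4 → word b320h → b3 20

b8 70 b3 20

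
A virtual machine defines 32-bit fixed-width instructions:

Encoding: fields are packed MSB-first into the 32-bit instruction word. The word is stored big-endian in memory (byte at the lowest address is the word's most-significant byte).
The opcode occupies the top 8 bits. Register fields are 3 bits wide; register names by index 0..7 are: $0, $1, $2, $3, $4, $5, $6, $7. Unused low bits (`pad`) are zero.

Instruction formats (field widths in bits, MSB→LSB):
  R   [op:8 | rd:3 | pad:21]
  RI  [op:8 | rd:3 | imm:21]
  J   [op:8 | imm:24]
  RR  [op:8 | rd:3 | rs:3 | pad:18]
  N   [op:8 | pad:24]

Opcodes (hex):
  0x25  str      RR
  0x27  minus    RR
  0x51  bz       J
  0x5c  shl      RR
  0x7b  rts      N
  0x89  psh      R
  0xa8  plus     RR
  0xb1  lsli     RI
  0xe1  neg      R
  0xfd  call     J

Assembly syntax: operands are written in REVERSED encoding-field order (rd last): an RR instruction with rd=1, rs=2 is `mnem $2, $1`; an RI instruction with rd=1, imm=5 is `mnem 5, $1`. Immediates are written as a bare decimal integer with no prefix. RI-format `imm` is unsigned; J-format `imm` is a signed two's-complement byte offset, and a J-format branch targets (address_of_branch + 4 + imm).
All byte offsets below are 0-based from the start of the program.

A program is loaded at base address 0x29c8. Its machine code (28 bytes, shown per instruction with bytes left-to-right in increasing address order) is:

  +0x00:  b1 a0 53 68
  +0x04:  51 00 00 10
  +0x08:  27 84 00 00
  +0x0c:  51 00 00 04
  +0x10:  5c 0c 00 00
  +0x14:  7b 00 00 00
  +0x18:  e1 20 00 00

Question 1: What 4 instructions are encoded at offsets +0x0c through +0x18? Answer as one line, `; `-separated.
@+0c  big-endian(51 00 00 04) = 0x51000004
  top 8b → 0x51 → bz [J]
  imm: (w>>0)&0xffffff=0x4 → 4
@+10  big-endian(5c 0c 00 00) = 0x5c0c0000
  top 8b → 0x5c → shl [RR]
  rd: (w>>21)&0x7=0x0 → $0
  rs: (w>>18)&0x7=0x3 → $3
@+14  big-endian(7b 00 00 00) = 0x7b000000
  top 8b → 0x7b → rts [N]
@+18  big-endian(e1 20 00 00) = 0xe1200000
  top 8b → 0xe1 → neg [R]
  rd: (w>>21)&0x7=0x1 → $1

bz 4; shl $3, $0; rts; neg $1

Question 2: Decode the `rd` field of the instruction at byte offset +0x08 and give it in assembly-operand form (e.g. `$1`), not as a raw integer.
+0x08: 27 84 00 00 ⇒ word 0x27840000 (big)
  op=0x27840000>>24=0x27 ⇒ minus (RR)
  rd@[23:21]=0x4 ⇒ $4
  rs@[20:18]=0x1 ⇒ $1

$4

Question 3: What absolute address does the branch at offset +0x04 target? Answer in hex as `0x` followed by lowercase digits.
0x29e0

[04] 51 00 00 10 → 0x51000010
  top 8b → 0x51 → bz [J]
  [23:0] imm=16 = 16
  target = base 0x29c8 + off 0x04 + 4 + imm 16 = 0x29e0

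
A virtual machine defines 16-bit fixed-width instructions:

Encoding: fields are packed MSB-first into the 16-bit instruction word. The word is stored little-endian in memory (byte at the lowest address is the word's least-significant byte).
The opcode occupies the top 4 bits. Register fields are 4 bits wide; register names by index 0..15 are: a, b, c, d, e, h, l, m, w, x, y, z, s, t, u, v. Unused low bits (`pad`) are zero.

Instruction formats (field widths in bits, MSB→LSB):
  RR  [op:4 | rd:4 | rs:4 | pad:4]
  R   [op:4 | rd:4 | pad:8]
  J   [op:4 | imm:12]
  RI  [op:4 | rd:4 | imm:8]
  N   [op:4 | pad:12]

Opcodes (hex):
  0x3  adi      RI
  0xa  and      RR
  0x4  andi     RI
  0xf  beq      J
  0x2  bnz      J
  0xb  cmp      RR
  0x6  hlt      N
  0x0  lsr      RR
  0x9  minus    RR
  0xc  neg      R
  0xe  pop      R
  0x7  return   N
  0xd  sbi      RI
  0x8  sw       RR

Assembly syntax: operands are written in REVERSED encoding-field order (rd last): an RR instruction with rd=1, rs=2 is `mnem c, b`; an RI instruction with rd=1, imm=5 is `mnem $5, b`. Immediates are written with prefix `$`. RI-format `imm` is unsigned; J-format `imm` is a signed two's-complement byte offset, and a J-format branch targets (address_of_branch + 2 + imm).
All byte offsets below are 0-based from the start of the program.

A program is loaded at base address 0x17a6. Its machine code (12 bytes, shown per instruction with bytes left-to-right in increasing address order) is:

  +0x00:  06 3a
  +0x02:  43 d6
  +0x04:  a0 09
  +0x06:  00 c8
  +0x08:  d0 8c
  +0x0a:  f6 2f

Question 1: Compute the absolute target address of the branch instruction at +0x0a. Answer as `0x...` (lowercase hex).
@+0a  little-endian(f6 2f) = 0x2ff6
  top 4b → 0x2 → bnz [J]
  imm@[11:0]=0xff6 (s12→-10) ⇒ $-10
  target = base 0x17a6 + off 0x0a + 2 + imm -10 = 0x17a8

0x17a8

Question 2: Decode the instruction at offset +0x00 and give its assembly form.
+0x00: 06 3a ⇒ word 0x3a06 (little)
  opcode bits[15:12]=0x3: adi/RI
  rd: (w>>8)&0xf=0xa → y
  imm: (w>>0)&0xff=0x6 → $6

adi $6, y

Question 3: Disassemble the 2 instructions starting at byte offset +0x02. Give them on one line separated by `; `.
+0x02: 43 d6 ⇒ word 0xd643 (little)
  top 4b → 0xd → sbi [RI]
  rd@[11:8]=0x6 ⇒ l
  imm@[7:0]=0x43 ⇒ $67
+0x04: a0 09 ⇒ word 0x09a0 (little)
  top 4b → 0x0 → lsr [RR]
  rd@[11:8]=0x9 ⇒ x
  rs@[7:4]=0xa ⇒ y

sbi $67, l; lsr y, x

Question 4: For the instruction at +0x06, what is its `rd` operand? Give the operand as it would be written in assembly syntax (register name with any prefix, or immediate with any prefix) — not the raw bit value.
w

@+06  little-endian(00 c8) = 0xc800
  top 4b → 0xc → neg [R]
  rd@[11:8]=0x8 ⇒ w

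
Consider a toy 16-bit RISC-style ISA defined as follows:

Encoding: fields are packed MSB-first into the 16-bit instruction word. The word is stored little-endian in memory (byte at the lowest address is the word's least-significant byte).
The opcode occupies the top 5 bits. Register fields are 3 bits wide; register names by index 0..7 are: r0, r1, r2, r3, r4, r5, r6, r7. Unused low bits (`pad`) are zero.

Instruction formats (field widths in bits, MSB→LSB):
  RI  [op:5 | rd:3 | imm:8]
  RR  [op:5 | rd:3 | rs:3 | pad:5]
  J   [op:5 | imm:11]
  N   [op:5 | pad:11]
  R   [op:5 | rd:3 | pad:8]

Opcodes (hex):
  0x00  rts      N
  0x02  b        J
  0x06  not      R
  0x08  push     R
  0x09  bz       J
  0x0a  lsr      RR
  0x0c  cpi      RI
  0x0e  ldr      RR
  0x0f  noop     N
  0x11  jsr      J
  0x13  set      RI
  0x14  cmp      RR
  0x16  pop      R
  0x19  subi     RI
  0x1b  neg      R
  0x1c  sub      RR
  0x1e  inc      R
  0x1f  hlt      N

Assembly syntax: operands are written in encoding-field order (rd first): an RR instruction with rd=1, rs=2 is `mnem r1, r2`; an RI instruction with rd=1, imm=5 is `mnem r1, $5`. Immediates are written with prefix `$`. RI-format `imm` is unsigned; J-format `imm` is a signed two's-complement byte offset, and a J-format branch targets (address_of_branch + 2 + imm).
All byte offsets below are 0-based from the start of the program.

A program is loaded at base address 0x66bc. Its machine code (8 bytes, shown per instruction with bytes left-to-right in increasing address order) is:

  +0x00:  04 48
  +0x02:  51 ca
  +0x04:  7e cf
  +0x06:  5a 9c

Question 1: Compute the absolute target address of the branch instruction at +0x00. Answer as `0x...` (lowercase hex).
[00] 04 48 → 0x4804
  op=0x4804>>11=0x9 ⇒ bz (J)
  imm: (w>>0)&0x7ff=0x4 → $4
  target = base 0x66bc + off 0x00 + 2 + imm 4 = 0x66c2

0x66c2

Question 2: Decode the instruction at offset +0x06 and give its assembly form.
set r4, $90

@+06  little-endian(5a 9c) = 0x9c5a
  opcode bits[15:11]=0x13: set/RI
  rd: (w>>8)&0x7=0x4 → r4
  imm: (w>>0)&0xff=0x5a → $90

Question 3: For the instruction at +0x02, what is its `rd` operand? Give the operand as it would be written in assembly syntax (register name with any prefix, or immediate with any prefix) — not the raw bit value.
r2

+0x02: 51 ca ⇒ word 0xca51 (little)
  op=0xca51>>11=0x19 ⇒ subi (RI)
  [10:8] rd=2 = r2
  [7:0] imm=81 = $81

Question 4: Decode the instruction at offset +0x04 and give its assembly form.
subi r7, $126

+0x04: 7e cf ⇒ word 0xcf7e (little)
  op=0xcf7e>>11=0x19 ⇒ subi (RI)
  [10:8] rd=7 = r7
  [7:0] imm=126 = $126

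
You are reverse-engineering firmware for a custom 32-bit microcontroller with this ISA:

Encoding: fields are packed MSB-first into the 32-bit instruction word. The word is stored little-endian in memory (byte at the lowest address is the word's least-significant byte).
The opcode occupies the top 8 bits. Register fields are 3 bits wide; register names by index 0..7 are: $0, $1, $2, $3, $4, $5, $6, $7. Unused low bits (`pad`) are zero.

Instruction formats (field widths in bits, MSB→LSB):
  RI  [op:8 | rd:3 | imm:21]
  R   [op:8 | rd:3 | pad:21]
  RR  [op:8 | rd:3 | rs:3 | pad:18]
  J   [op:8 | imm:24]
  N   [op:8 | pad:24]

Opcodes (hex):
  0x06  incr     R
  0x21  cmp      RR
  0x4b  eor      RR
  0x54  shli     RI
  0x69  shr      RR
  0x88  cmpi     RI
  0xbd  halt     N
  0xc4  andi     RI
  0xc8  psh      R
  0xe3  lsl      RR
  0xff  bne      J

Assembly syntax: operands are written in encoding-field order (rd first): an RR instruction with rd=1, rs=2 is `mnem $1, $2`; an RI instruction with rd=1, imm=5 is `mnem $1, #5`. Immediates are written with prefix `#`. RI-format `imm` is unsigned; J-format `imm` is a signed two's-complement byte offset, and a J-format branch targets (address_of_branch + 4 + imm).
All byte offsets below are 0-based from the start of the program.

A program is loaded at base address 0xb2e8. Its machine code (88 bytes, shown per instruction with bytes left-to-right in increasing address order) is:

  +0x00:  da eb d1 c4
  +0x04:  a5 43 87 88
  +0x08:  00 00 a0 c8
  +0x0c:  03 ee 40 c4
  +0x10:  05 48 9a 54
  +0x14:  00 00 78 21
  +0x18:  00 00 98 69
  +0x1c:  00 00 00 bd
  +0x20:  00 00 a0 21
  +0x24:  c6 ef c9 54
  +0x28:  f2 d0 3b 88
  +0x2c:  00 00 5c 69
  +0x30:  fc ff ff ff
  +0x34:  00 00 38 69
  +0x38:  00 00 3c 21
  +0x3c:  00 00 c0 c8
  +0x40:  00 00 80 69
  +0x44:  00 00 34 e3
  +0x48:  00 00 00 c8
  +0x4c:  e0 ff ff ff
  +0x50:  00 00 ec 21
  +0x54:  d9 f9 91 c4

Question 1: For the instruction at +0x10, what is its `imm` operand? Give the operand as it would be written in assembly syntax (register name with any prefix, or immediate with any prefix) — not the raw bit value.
off 0x10: read 05 48 9a 54 as little → 0x549a4805
  top 8b → 0x54 → shli [RI]
  rd@[23:21]=0x4 ⇒ $4
  imm@[20:0]=0x1a4805 ⇒ #1722373

#1722373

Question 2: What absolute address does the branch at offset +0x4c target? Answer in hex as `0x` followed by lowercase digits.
@+4c  little-endian(e0 ff ff ff) = 0xffffffe0
  opcode bits[31:24]=0xff: bne/J
  imm: (w>>0)&0xffffff=0xffffe0 (s24→-32) → #-32
  target = base 0xb2e8 + off 0x4c + 4 + imm -32 = 0xb318

0xb318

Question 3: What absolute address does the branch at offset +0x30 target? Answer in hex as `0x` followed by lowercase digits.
[30] fc ff ff ff → 0xfffffffc
  top 8b → 0xff → bne [J]
  imm: (w>>0)&0xffffff=0xfffffc (s24→-4) → #-4
  target = base 0xb2e8 + off 0x30 + 4 + imm -4 = 0xb318

0xb318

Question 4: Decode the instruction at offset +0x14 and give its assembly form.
cmp $3, $6

off 0x14: read 00 00 78 21 as little → 0x21780000
  op=0x21780000>>24=0x21 ⇒ cmp (RR)
  rd@[23:21]=0x3 ⇒ $3
  rs@[20:18]=0x6 ⇒ $6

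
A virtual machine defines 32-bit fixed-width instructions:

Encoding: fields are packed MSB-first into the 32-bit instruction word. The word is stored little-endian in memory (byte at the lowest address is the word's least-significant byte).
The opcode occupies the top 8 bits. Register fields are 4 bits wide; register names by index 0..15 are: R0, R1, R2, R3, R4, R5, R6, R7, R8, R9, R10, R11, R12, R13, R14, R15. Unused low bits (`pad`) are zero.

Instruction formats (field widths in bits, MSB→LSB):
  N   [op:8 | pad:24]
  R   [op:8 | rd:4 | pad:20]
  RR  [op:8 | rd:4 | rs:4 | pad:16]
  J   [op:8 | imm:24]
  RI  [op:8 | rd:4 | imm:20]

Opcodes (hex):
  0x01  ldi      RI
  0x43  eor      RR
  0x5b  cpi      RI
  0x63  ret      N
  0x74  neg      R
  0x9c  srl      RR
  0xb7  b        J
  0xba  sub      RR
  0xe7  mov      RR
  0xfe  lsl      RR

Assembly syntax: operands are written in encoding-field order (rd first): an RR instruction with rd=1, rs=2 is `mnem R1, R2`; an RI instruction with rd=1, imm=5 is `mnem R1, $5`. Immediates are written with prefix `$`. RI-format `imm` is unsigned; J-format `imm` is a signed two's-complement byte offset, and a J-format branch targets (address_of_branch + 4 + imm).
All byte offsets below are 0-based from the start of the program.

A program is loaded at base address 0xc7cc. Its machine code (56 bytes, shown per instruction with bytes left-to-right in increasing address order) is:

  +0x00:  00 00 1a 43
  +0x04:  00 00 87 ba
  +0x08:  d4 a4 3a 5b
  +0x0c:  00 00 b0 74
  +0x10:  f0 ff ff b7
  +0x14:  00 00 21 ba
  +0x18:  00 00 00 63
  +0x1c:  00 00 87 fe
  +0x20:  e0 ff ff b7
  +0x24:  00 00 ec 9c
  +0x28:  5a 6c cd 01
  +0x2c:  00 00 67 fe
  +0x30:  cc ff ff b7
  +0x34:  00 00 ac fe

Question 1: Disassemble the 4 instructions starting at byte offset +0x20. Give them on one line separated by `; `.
b $-32; srl R14, R12; ldi R12, $879706; lsl R6, R7

@+20  little-endian(e0 ff ff b7) = 0xb7ffffe0
  op=0xb7ffffe0>>24=0xb7 ⇒ b (J)
  imm: (w>>0)&0xffffff=0xffffe0 (s24→-32) → $-32
@+24  little-endian(00 00 ec 9c) = 0x9cec0000
  op=0x9cec0000>>24=0x9c ⇒ srl (RR)
  rd: (w>>20)&0xf=0xe → R14
  rs: (w>>16)&0xf=0xc → R12
@+28  little-endian(5a 6c cd 01) = 0x01cd6c5a
  op=0x01cd6c5a>>24=0x1 ⇒ ldi (RI)
  rd: (w>>20)&0xf=0xc → R12
  imm: (w>>0)&0xfffff=0xd6c5a → $879706
@+2c  little-endian(00 00 67 fe) = 0xfe670000
  op=0xfe670000>>24=0xfe ⇒ lsl (RR)
  rd: (w>>20)&0xf=0x6 → R6
  rs: (w>>16)&0xf=0x7 → R7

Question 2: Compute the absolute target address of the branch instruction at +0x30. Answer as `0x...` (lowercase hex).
0xc7cc

@+30  little-endian(cc ff ff b7) = 0xb7ffffcc
  top 8b → 0xb7 → b [J]
  imm@[23:0]=0xffffcc (s24→-52) ⇒ $-52
  target = base 0xc7cc + off 0x30 + 4 + imm -52 = 0xc7cc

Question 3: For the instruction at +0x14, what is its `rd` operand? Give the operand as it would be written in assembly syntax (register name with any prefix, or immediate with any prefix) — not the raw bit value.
+0x14: 00 00 21 ba ⇒ word 0xba210000 (little)
  top 8b → 0xba → sub [RR]
  [23:20] rd=2 = R2
  [19:16] rs=1 = R1

R2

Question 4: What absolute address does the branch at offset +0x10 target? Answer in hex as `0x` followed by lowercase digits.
0xc7d0

[10] f0 ff ff b7 → 0xb7fffff0
  op=0xb7fffff0>>24=0xb7 ⇒ b (J)
  [23:0] imm=16777200 (s24→-16) = $-16
  target = base 0xc7cc + off 0x10 + 4 + imm -16 = 0xc7d0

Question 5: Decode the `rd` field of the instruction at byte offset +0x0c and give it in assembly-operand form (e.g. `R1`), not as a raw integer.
R11

@+0c  little-endian(00 00 b0 74) = 0x74b00000
  opcode bits[31:24]=0x74: neg/R
  rd@[23:20]=0xb ⇒ R11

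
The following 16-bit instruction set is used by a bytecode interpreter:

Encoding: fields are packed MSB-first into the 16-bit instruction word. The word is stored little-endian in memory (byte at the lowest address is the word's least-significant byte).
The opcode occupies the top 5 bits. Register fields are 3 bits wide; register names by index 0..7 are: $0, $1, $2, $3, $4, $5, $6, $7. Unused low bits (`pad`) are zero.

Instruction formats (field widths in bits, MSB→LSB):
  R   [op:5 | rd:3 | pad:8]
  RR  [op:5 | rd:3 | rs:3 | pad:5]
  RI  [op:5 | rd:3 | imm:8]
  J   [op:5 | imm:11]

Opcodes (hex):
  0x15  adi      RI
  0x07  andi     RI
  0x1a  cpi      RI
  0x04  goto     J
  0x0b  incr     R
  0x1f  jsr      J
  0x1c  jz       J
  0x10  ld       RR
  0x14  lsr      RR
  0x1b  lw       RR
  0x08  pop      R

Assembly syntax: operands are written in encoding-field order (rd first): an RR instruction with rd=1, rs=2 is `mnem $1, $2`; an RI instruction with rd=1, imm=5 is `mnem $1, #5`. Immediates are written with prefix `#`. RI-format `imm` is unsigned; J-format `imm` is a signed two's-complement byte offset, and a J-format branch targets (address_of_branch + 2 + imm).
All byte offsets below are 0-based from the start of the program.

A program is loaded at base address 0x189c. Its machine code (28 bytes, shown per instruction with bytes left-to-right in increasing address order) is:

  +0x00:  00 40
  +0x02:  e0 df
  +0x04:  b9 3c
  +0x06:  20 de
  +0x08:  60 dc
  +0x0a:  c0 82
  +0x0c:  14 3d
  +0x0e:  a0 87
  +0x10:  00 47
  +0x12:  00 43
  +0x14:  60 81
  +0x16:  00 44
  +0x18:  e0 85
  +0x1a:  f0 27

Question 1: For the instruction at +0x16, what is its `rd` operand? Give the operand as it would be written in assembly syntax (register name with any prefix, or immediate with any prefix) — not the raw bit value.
[16] 00 44 → 0x4400
  opcode bits[15:11]=0x8: pop/R
  [10:8] rd=4 = $4

$4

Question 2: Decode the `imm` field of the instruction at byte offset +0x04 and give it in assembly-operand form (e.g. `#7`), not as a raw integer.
@+04  little-endian(b9 3c) = 0x3cb9
  opcode bits[15:11]=0x7: andi/RI
  rd: (w>>8)&0x7=0x4 → $4
  imm: (w>>0)&0xff=0xb9 → #185

#185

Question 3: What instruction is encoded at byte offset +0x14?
ld $1, $3

off 0x14: read 60 81 as little → 0x8160
  top 5b → 0x10 → ld [RR]
  [10:8] rd=1 = $1
  [7:5] rs=3 = $3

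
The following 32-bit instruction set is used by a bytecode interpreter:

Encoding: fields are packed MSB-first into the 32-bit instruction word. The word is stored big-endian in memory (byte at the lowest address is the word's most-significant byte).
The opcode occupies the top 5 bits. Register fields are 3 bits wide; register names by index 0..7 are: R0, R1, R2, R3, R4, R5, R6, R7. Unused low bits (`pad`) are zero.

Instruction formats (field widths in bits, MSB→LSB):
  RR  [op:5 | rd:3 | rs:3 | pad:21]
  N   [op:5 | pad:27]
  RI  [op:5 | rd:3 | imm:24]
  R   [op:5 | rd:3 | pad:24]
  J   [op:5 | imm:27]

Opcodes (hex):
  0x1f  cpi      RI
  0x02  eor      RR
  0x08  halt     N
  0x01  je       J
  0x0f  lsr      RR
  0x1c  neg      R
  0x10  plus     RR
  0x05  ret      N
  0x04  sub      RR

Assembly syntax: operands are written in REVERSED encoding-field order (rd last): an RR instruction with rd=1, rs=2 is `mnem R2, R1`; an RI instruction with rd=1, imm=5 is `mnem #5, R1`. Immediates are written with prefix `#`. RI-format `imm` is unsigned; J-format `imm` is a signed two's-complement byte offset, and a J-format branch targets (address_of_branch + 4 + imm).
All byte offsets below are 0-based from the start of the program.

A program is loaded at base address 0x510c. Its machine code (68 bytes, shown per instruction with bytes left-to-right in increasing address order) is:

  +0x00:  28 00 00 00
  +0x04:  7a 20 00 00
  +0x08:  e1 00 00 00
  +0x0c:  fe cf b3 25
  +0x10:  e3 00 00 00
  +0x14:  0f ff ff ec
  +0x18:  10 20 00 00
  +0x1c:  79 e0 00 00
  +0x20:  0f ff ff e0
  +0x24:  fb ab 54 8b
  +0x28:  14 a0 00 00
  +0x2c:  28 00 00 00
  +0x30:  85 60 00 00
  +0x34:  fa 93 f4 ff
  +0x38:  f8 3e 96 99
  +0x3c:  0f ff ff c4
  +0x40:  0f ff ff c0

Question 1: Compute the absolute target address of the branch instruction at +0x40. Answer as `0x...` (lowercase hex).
0x5110

[40] 0f ff ff c0 → 0x0fffffc0
  top 5b → 0x1 → je [J]
  imm@[26:0]=0x7ffffc0 (s27→-64) ⇒ #-64
  target = base 0x510c + off 0x40 + 4 + imm -64 = 0x5110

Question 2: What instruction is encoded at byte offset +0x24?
[24] fb ab 54 8b → 0xfbab548b
  opcode bits[31:27]=0x1f: cpi/RI
  rd: (w>>24)&0x7=0x3 → R3
  imm: (w>>0)&0xffffff=0xab548b → #11228299

cpi #11228299, R3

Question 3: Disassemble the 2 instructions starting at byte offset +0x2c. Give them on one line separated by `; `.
ret; plus R3, R5

@+2c  big-endian(28 00 00 00) = 0x28000000
  opcode bits[31:27]=0x5: ret/N
@+30  big-endian(85 60 00 00) = 0x85600000
  opcode bits[31:27]=0x10: plus/RR
  [26:24] rd=5 = R5
  [23:21] rs=3 = R3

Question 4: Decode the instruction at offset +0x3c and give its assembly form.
[3c] 0f ff ff c4 → 0x0fffffc4
  op=0x0fffffc4>>27=0x1 ⇒ je (J)
  imm@[26:0]=0x7ffffc4 (s27→-60) ⇒ #-60

je #-60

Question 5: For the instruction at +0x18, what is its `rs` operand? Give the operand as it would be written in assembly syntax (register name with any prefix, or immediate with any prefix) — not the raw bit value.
[18] 10 20 00 00 → 0x10200000
  top 5b → 0x2 → eor [RR]
  rd: (w>>24)&0x7=0x0 → R0
  rs: (w>>21)&0x7=0x1 → R1

R1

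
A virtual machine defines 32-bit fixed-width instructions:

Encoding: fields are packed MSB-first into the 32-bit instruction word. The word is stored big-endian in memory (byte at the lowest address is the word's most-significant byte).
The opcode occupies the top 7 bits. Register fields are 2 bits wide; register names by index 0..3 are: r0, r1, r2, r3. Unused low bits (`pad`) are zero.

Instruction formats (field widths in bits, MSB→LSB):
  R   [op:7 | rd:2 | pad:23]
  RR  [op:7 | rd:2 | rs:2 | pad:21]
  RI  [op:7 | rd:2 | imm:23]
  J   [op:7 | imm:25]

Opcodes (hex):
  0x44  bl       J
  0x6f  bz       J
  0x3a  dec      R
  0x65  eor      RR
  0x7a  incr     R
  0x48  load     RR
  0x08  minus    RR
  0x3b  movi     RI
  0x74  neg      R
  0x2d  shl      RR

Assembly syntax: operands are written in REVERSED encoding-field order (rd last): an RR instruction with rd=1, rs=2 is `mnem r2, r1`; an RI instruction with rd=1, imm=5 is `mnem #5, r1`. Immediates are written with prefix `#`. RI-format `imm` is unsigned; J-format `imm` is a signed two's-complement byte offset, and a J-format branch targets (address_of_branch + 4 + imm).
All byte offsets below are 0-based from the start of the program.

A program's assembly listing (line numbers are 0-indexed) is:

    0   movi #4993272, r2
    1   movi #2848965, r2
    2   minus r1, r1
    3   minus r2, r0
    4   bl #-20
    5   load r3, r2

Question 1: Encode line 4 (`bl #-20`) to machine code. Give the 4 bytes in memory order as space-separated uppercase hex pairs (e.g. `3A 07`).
89 FF FF EC

L4: bl op=0x44:7|imm=-20:25 ⇒ 0x89ffffec ⇒ big 89 ff ff ec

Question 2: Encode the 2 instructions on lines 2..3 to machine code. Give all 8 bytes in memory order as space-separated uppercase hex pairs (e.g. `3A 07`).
line 2 (minus): pack op=0x8:7|rd=1:2|rs=1:2|pad=0:21 = 0x10a00000; big→ 10 a0 00 00
line 3 (minus): pack op=0x8:7|rd=0:2|rs=2:2|pad=0:21 = 0x10400000; big→ 10 40 00 00

10 A0 00 00 10 40 00 00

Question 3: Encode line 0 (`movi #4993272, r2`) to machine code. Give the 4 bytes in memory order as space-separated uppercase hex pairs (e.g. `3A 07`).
77 4C 30 F8

0. movi fields op=0x3b:7|rd=2:2|imm=4993272:23 → word 774c30f8h → 77 4c 30 f8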